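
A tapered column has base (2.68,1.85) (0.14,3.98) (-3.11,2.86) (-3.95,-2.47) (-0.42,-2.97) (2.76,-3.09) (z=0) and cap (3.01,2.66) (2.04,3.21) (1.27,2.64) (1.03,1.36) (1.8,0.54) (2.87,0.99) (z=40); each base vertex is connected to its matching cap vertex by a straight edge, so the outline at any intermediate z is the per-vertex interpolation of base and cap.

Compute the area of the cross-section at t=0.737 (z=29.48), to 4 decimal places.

Area at t=0.737: 9.3079

Cross-section at t=0.737: each vertex is (1-t)·p0[i] + t·p1[i].
  v1: (1-0.737)·(2.68,1.85) + 0.737·(3.01,2.66) = (2.9232,2.4470)
  v2: (1-0.737)·(0.14,3.98) + 0.737·(2.04,3.21) = (1.5403,3.4125)
  v3: (1-0.737)·(-3.11,2.86) + 0.737·(1.27,2.64) = (0.1181,2.6979)
  v4: (1-0.737)·(-3.95,-2.47) + 0.737·(1.03,1.36) = (-0.2797,0.3527)
  v5: (1-0.737)·(-0.42,-2.97) + 0.737·(1.8,0.54) = (1.2161,-0.3831)
  v6: (1-0.737)·(2.76,-3.09) + 0.737·(2.87,0.99) = (2.8411,-0.0830)
Shoelace sum Σ(x_i·y_{i+1} − x_{i+1}·y_i):
  i=1: 2.9232·3.4125 − 1.5403·2.4470 = +6.2064 (running +6.2064)
  i=2: 1.5403·2.6979 − 0.1181·3.4125 = +3.7526 (running +9.9590)
  i=3: 0.1181·0.3527 − -0.2797·2.6979 = +0.7963 (running +10.7554)
  i=4: -0.2797·-0.3831 − 1.2161·0.3527 = -0.3218 (running +10.4336)
  i=5: 1.2161·-0.0830 − 2.8411·-0.3831 = +0.9875 (running +11.4211)
  i=6: 2.8411·2.4470 − 2.9232·-0.0830 = +7.1948 (running +18.6159)
Area = |Σ|/2 = |18.6159|/2 = 9.3079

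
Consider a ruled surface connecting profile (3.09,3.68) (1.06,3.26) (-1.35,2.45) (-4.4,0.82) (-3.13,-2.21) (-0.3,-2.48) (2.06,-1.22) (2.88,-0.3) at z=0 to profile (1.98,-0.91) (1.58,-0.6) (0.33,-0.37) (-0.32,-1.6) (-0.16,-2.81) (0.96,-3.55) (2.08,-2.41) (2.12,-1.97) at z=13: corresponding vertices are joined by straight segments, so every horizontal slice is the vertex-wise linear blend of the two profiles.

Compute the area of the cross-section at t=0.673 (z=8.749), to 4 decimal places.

Cross-section at t=0.673: each vertex is (1-t)·p0[i] + t·p1[i].
  v1: (1-0.673)·(3.09,3.68) + 0.673·(1.98,-0.91) = (2.3430,0.5909)
  v2: (1-0.673)·(1.06,3.26) + 0.673·(1.58,-0.6) = (1.4100,0.6622)
  v3: (1-0.673)·(-1.35,2.45) + 0.673·(0.33,-0.37) = (-0.2194,0.5521)
  v4: (1-0.673)·(-4.4,0.82) + 0.673·(-0.32,-1.6) = (-1.6542,-0.8087)
  v5: (1-0.673)·(-3.13,-2.21) + 0.673·(-0.16,-2.81) = (-1.1312,-2.6138)
  v6: (1-0.673)·(-0.3,-2.48) + 0.673·(0.96,-3.55) = (0.5480,-3.2001)
  v7: (1-0.673)·(2.06,-1.22) + 0.673·(2.08,-2.41) = (2.0735,-2.0209)
  v8: (1-0.673)·(2.88,-0.3) + 0.673·(2.12,-1.97) = (2.3685,-1.4239)
Shoelace sum Σ(x_i·y_{i+1} − x_{i+1}·y_i):
  i=1: 2.3430·0.6622 − 1.4100·0.5909 = +0.7184 (running +0.7184)
  i=2: 1.4100·0.5521 − -0.2194·0.6622 = +0.9238 (running +1.6421)
  i=3: -0.2194·-0.8087 − -1.6542·0.5521 = +1.0907 (running +2.7328)
  i=4: -1.6542·-2.6138 − -1.1312·-0.8087 = +3.4089 (running +6.1417)
  i=5: -1.1312·-3.2001 − 0.5480·-2.6138 = +5.0522 (running +11.1940)
  i=6: 0.5480·-2.0209 − 2.0735·-3.2001 = +5.5279 (running +16.7219)
  i=7: 2.0735·-1.4239 − 2.3685·-2.0209 = +1.8341 (running +18.5559)
  i=8: 2.3685·0.5909 − 2.3430·-1.4239 = +4.7358 (running +23.2917)
Area = |Σ|/2 = |23.2917|/2 = 11.6459

Area at t=0.673: 11.6459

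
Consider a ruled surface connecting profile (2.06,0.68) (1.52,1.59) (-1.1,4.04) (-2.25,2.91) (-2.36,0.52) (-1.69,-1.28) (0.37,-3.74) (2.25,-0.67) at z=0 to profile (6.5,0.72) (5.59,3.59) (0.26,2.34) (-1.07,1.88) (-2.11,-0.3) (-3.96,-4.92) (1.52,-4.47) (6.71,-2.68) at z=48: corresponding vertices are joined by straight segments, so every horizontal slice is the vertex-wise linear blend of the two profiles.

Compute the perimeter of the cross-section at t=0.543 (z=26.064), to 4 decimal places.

Perimeter at t=0.543: 24.3130

Cross-section at t=0.543: each vertex is (1-t)·p0[i] + t·p1[i].
  v1: (1-0.543)·(2.06,0.68) + 0.543·(6.5,0.72) = (4.4709,0.7017)
  v2: (1-0.543)·(1.52,1.59) + 0.543·(5.59,3.59) = (3.7300,2.6760)
  v3: (1-0.543)·(-1.1,4.04) + 0.543·(0.26,2.34) = (-0.3615,3.1169)
  v4: (1-0.543)·(-2.25,2.91) + 0.543·(-1.07,1.88) = (-1.6093,2.3507)
  v5: (1-0.543)·(-2.36,0.52) + 0.543·(-2.11,-0.3) = (-2.2242,0.0747)
  v6: (1-0.543)·(-1.69,-1.28) + 0.543·(-3.96,-4.92) = (-2.9226,-3.2565)
  v7: (1-0.543)·(0.37,-3.74) + 0.543·(1.52,-4.47) = (0.9945,-4.1364)
  v8: (1-0.543)·(2.25,-0.67) + 0.543·(6.71,-2.68) = (4.6718,-1.7614)
Perimeter = Σ |v_{i+1} − v_i|:
  edge 1→2: √(-0.7409² + 1.9743²) = 2.1087 (running 2.1087)
  edge 2→3: √(-4.0915² + 0.4409²) = 4.1152 (running 6.2239)
  edge 3→4: √(-1.2477² + -0.7662²) = 1.4642 (running 7.6882)
  edge 4→5: √(-0.6150² + -2.2760²) = 2.3576 (running 10.0457)
  edge 5→6: √(-0.6984² + -3.3313²) = 3.4037 (running 13.4494)
  edge 6→7: √(3.9171² + -0.8799²) = 4.0147 (running 17.4641)
  edge 7→8: √(3.6773² + 2.3750²) = 4.3776 (running 21.8417)
  edge 8→1: √(-0.2009² + 2.4632²) = 2.4713 (running 24.3130)
Perimeter = 24.3130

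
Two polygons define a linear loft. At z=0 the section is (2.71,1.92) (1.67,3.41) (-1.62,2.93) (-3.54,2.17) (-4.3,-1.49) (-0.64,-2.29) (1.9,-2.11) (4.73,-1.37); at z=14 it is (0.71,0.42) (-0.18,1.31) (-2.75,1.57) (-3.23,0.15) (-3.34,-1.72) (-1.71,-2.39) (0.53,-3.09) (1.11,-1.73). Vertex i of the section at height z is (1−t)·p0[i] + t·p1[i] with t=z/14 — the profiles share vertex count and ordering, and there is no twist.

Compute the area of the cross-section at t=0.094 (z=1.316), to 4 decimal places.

Area at t=0.094: 34.0177

Cross-section at t=0.094: each vertex is (1-t)·p0[i] + t·p1[i].
  v1: (1-0.094)·(2.71,1.92) + 0.094·(0.71,0.42) = (2.5220,1.7790)
  v2: (1-0.094)·(1.67,3.41) + 0.094·(-0.18,1.31) = (1.4961,3.2126)
  v3: (1-0.094)·(-1.62,2.93) + 0.094·(-2.75,1.57) = (-1.7262,2.8022)
  v4: (1-0.094)·(-3.54,2.17) + 0.094·(-3.23,0.15) = (-3.5109,1.9801)
  v5: (1-0.094)·(-4.3,-1.49) + 0.094·(-3.34,-1.72) = (-4.2098,-1.5116)
  v6: (1-0.094)·(-0.64,-2.29) + 0.094·(-1.71,-2.39) = (-0.7406,-2.2994)
  v7: (1-0.094)·(1.9,-2.11) + 0.094·(0.53,-3.09) = (1.7712,-2.2021)
  v8: (1-0.094)·(4.73,-1.37) + 0.094·(1.11,-1.73) = (4.3897,-1.4038)
Shoelace sum Σ(x_i·y_{i+1} − x_{i+1}·y_i):
  i=1: 2.5220·3.2126 − 1.4961·1.7790 = +5.4406 (running +5.4406)
  i=2: 1.4961·2.8022 − -1.7262·3.2126 = +9.7380 (running +15.1786)
  i=3: -1.7262·1.9801 − -3.5109·2.8022 = +6.4199 (running +21.5984)
  i=4: -3.5109·-1.5116 − -4.2098·1.9801 = +13.6429 (running +35.2414)
  i=5: -4.2098·-2.2994 − -0.7406·-1.5116 = +8.5604 (running +43.8018)
  i=6: -0.7406·-2.2021 − 1.7712·-2.2994 = +5.7036 (running +49.5054)
  i=7: 1.7712·-1.4038 − 4.3897·-2.2021 = +7.1802 (running +56.6856)
  i=8: 4.3897·1.7790 − 2.5220·-1.4038 = +11.3498 (running +68.0354)
Area = |Σ|/2 = |68.0354|/2 = 34.0177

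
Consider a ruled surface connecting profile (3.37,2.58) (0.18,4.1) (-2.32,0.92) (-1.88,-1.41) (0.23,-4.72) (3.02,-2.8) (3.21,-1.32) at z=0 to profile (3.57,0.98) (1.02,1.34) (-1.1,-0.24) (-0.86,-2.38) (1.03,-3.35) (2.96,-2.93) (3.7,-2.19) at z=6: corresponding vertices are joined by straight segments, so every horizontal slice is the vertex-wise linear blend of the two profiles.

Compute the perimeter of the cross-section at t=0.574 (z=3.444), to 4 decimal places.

Cross-section at t=0.574: each vertex is (1-t)·p0[i] + t·p1[i].
  v1: (1-0.574)·(3.37,2.58) + 0.574·(3.57,0.98) = (3.4848,1.6616)
  v2: (1-0.574)·(0.18,4.1) + 0.574·(1.02,1.34) = (0.6622,2.5158)
  v3: (1-0.574)·(-2.32,0.92) + 0.574·(-1.1,-0.24) = (-1.6197,0.2542)
  v4: (1-0.574)·(-1.88,-1.41) + 0.574·(-0.86,-2.38) = (-1.2945,-1.9668)
  v5: (1-0.574)·(0.23,-4.72) + 0.574·(1.03,-3.35) = (0.6892,-3.9336)
  v6: (1-0.574)·(3.02,-2.8) + 0.574·(2.96,-2.93) = (2.9856,-2.8746)
  v7: (1-0.574)·(3.21,-1.32) + 0.574·(3.7,-2.19) = (3.4913,-1.8194)
Perimeter = Σ |v_{i+1} − v_i|:
  edge 1→2: √(-2.8226² + 0.8542²) = 2.9490 (running 2.9490)
  edge 2→3: √(-2.2819² + -2.2616²) = 3.2128 (running 6.1618)
  edge 3→4: √(0.3252² + -2.2209²) = 2.2446 (running 8.4064)
  edge 4→5: √(1.9837² + -1.9668²) = 2.7935 (running 11.1999)
  edge 5→6: √(2.2964² + 1.0590²) = 2.5288 (running 13.7287)
  edge 6→7: √(0.5057² + 1.0552²) = 1.1702 (running 14.8989)
  edge 7→1: √(-0.0065² + 3.4810²) = 3.4810 (running 18.3798)
Perimeter = 18.3798

Perimeter at t=0.574: 18.3798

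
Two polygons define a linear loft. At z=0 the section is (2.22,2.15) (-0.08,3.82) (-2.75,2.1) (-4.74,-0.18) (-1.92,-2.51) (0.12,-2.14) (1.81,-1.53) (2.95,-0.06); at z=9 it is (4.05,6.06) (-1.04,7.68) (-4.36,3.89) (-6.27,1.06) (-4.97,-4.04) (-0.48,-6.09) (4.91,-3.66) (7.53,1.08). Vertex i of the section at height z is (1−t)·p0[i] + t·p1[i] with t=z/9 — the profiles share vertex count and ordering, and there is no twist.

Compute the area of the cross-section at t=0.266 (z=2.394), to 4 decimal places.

Area at t=0.266: 48.0212

Cross-section at t=0.266: each vertex is (1-t)·p0[i] + t·p1[i].
  v1: (1-0.266)·(2.22,2.15) + 0.266·(4.05,6.06) = (2.7068,3.1901)
  v2: (1-0.266)·(-0.08,3.82) + 0.266·(-1.04,7.68) = (-0.3354,4.8468)
  v3: (1-0.266)·(-2.75,2.1) + 0.266·(-4.36,3.89) = (-3.1783,2.5761)
  v4: (1-0.266)·(-4.74,-0.18) + 0.266·(-6.27,1.06) = (-5.1470,0.1498)
  v5: (1-0.266)·(-1.92,-2.51) + 0.266·(-4.97,-4.04) = (-2.7313,-2.9170)
  v6: (1-0.266)·(0.12,-2.14) + 0.266·(-0.48,-6.09) = (-0.0396,-3.1907)
  v7: (1-0.266)·(1.81,-1.53) + 0.266·(4.91,-3.66) = (2.6346,-2.0966)
  v8: (1-0.266)·(2.95,-0.06) + 0.266·(7.53,1.08) = (4.1683,0.2432)
Shoelace sum Σ(x_i·y_{i+1} − x_{i+1}·y_i):
  i=1: 2.7068·4.8468 − -0.3354·3.1901 = +14.1889 (running +14.1889)
  i=2: -0.3354·2.5761 − -3.1783·4.8468 = +14.5403 (running +28.7293)
  i=3: -3.1783·0.1498 − -5.1470·2.5761 = +12.7831 (running +41.5124)
  i=4: -5.1470·-2.9170 − -2.7313·0.1498 = +15.4229 (running +56.9353)
  i=5: -2.7313·-3.1907 − -0.0396·-2.9170 = +8.5992 (running +65.5345)
  i=6: -0.0396·-2.0966 − 2.6346·-3.1907 = +8.4892 (running +74.0238)
  i=7: 2.6346·0.2432 − 4.1683·-2.0966 = +9.3800 (running +83.4037)
  i=8: 4.1683·3.1901 − 2.7068·0.2432 = +12.6387 (running +96.0424)
Area = |Σ|/2 = |96.0424|/2 = 48.0212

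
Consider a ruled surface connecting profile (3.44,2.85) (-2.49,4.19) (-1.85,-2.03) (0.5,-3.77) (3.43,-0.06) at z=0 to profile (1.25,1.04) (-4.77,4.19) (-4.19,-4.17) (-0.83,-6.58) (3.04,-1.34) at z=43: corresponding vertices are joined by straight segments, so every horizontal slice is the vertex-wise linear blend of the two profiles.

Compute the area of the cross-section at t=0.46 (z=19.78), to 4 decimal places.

Area at t=0.46: 39.7020

Cross-section at t=0.46: each vertex is (1-t)·p0[i] + t·p1[i].
  v1: (1-0.46)·(3.44,2.85) + 0.46·(1.25,1.04) = (2.4326,2.0174)
  v2: (1-0.46)·(-2.49,4.19) + 0.46·(-4.77,4.19) = (-3.5388,4.1900)
  v3: (1-0.46)·(-1.85,-2.03) + 0.46·(-4.19,-4.17) = (-2.9264,-3.0144)
  v4: (1-0.46)·(0.5,-3.77) + 0.46·(-0.83,-6.58) = (-0.1118,-5.0626)
  v5: (1-0.46)·(3.43,-0.06) + 0.46·(3.04,-1.34) = (3.2506,-0.6488)
Shoelace sum Σ(x_i·y_{i+1} − x_{i+1}·y_i):
  i=1: 2.4326·4.1900 − -3.5388·2.0174 = +17.3318 (running +17.3318)
  i=2: -3.5388·-3.0144 − -2.9264·4.1900 = +22.9290 (running +40.2607)
  i=3: -2.9264·-5.0626 − -0.1118·-3.0144 = +14.4782 (running +54.7389)
  i=4: -0.1118·-0.6488 − 3.2506·-5.0626 = +16.5290 (running +71.2679)
  i=5: 3.2506·2.0174 − 2.4326·-0.6488 = +8.1360 (running +79.4040)
Area = |Σ|/2 = |79.4040|/2 = 39.7020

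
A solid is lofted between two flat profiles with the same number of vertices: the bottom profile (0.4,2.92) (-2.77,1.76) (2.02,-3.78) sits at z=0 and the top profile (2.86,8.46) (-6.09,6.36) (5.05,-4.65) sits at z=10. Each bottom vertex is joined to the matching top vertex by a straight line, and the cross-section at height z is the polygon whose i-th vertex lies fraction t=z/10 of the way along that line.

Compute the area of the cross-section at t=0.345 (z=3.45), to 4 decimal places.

Area at t=0.345: 24.3580

Cross-section at t=0.345: each vertex is (1-t)·p0[i] + t·p1[i].
  v1: (1-0.345)·(0.4,2.92) + 0.345·(2.86,8.46) = (1.2487,4.8313)
  v2: (1-0.345)·(-2.77,1.76) + 0.345·(-6.09,6.36) = (-3.9154,3.3470)
  v3: (1-0.345)·(2.02,-3.78) + 0.345·(5.05,-4.65) = (3.0654,-4.0801)
Shoelace sum Σ(x_i·y_{i+1} − x_{i+1}·y_i):
  i=1: 1.2487·3.3470 − -3.9154·4.8313 = +23.0959 (running +23.0959)
  i=2: -3.9154·-4.0801 − 3.0654·3.3470 = +5.7157 (running +28.8116)
  i=3: 3.0654·4.8313 − 1.2487·-4.0801 = +19.9045 (running +48.7161)
Area = |Σ|/2 = |48.7161|/2 = 24.3580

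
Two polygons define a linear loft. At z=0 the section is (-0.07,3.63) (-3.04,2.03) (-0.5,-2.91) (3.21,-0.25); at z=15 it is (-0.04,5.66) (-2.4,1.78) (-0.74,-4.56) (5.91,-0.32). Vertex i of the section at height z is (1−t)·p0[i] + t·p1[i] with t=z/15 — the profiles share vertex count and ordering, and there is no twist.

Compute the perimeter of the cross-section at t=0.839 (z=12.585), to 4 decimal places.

Perimeter at t=0.839: 25.9063

Cross-section at t=0.839: each vertex is (1-t)·p0[i] + t·p1[i].
  v1: (1-0.839)·(-0.07,3.63) + 0.839·(-0.04,5.66) = (-0.0448,5.3332)
  v2: (1-0.839)·(-3.04,2.03) + 0.839·(-2.4,1.78) = (-2.5030,1.8202)
  v3: (1-0.839)·(-0.5,-2.91) + 0.839·(-0.74,-4.56) = (-0.7014,-4.2943)
  v4: (1-0.839)·(3.21,-0.25) + 0.839·(5.91,-0.32) = (5.4753,-0.3087)
Perimeter = Σ |v_{i+1} − v_i|:
  edge 1→2: √(-2.4582² + -3.5129²) = 4.2876 (running 4.2876)
  edge 2→3: √(1.8017² + -6.1146²) = 6.3745 (running 10.6621)
  edge 3→4: √(6.1767² + 3.9856²) = 7.3509 (running 18.0130)
  edge 4→1: √(-5.5201² + 5.6419²) = 7.8932 (running 25.9063)
Perimeter = 25.9063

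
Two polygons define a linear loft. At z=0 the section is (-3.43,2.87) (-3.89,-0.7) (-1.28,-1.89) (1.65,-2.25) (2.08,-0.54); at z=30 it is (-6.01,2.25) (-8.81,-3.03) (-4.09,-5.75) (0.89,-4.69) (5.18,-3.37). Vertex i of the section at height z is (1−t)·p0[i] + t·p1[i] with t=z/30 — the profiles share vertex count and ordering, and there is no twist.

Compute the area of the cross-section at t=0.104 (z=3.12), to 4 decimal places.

Cross-section at t=0.104: each vertex is (1-t)·p0[i] + t·p1[i].
  v1: (1-0.104)·(-3.43,2.87) + 0.104·(-6.01,2.25) = (-3.6983,2.8055)
  v2: (1-0.104)·(-3.89,-0.7) + 0.104·(-8.81,-3.03) = (-4.4017,-0.9423)
  v3: (1-0.104)·(-1.28,-1.89) + 0.104·(-4.09,-5.75) = (-1.5722,-2.2914)
  v4: (1-0.104)·(1.65,-2.25) + 0.104·(0.89,-4.69) = (1.5710,-2.5038)
  v5: (1-0.104)·(2.08,-0.54) + 0.104·(5.18,-3.37) = (2.4024,-0.8343)
Shoelace sum Σ(x_i·y_{i+1} − x_{i+1}·y_i):
  i=1: -3.6983·-0.9423 − -4.4017·2.8055 = +15.8340 (running +15.8340)
  i=2: -4.4017·-2.2914 − -1.5722·-0.9423 = +8.6046 (running +24.4386)
  i=3: -1.5722·-2.5038 − 1.5710·-2.2914 = +7.5363 (running +31.9749)
  i=4: 1.5710·-0.8343 − 2.4024·-2.5038 = +4.7043 (running +36.6793)
  i=5: 2.4024·2.8055 − -3.6983·-0.8343 = +3.6544 (running +40.3337)
Area = |Σ|/2 = |40.3337|/2 = 20.1668

Area at t=0.104: 20.1668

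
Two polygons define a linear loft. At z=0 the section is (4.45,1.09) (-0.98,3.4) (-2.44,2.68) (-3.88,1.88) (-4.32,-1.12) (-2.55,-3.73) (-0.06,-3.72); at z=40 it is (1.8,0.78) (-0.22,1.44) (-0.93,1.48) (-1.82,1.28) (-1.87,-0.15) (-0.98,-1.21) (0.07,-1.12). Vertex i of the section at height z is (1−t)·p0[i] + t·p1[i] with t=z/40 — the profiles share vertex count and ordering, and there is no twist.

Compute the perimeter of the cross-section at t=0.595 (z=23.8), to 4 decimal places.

Cross-section at t=0.595: each vertex is (1-t)·p0[i] + t·p1[i].
  v1: (1-0.595)·(4.45,1.09) + 0.595·(1.8,0.78) = (2.8733,0.9056)
  v2: (1-0.595)·(-0.98,3.4) + 0.595·(-0.22,1.44) = (-0.5278,2.2338)
  v3: (1-0.595)·(-2.44,2.68) + 0.595·(-0.93,1.48) = (-1.5415,1.9660)
  v4: (1-0.595)·(-3.88,1.88) + 0.595·(-1.82,1.28) = (-2.6543,1.5230)
  v5: (1-0.595)·(-4.32,-1.12) + 0.595·(-1.87,-0.15) = (-2.8623,-0.5429)
  v6: (1-0.595)·(-2.55,-3.73) + 0.595·(-0.98,-1.21) = (-1.6159,-2.2306)
  v7: (1-0.595)·(-0.06,-3.72) + 0.595·(0.07,-1.12) = (0.0173,-2.1730)
Perimeter = Σ |v_{i+1} − v_i|:
  edge 1→2: √(-3.4011² + 1.3282²) = 3.6512 (running 3.6512)
  edge 2→3: √(-1.0137² + -0.2678²) = 1.0485 (running 4.6997)
  edge 3→4: √(-1.1128² + -0.4430²) = 1.1977 (running 5.8974)
  edge 4→5: √(-0.2080² + -2.0659²) = 2.0763 (running 7.9737)
  edge 5→6: √(1.2464² + -1.6877²) = 2.0981 (running 10.0718)
  edge 6→7: √(1.6332² + 0.0576²) = 1.6342 (running 11.7060)
  edge 7→1: √(2.8559² + 3.0785²) = 4.1992 (running 15.9053)
Perimeter = 15.9053

Perimeter at t=0.595: 15.9053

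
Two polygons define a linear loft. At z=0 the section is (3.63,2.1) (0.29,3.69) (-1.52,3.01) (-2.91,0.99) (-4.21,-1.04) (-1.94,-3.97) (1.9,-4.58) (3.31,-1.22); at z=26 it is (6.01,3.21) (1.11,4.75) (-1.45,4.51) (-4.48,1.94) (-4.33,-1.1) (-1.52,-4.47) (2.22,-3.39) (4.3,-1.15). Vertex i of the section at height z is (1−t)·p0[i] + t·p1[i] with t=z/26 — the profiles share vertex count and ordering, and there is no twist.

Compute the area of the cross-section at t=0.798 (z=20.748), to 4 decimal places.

Area at t=0.798: 61.6233

Cross-section at t=0.798: each vertex is (1-t)·p0[i] + t·p1[i].
  v1: (1-0.798)·(3.63,2.1) + 0.798·(6.01,3.21) = (5.5292,2.9858)
  v2: (1-0.798)·(0.29,3.69) + 0.798·(1.11,4.75) = (0.9444,4.5359)
  v3: (1-0.798)·(-1.52,3.01) + 0.798·(-1.45,4.51) = (-1.4641,4.2070)
  v4: (1-0.798)·(-2.91,0.99) + 0.798·(-4.48,1.94) = (-4.1629,1.7481)
  v5: (1-0.798)·(-4.21,-1.04) + 0.798·(-4.33,-1.1) = (-4.3058,-1.0879)
  v6: (1-0.798)·(-1.94,-3.97) + 0.798·(-1.52,-4.47) = (-1.6048,-4.3690)
  v7: (1-0.798)·(1.9,-4.58) + 0.798·(2.22,-3.39) = (2.1554,-3.6304)
  v8: (1-0.798)·(3.31,-1.22) + 0.798·(4.3,-1.15) = (4.1000,-1.1641)
Shoelace sum Σ(x_i·y_{i+1} − x_{i+1}·y_i):
  i=1: 5.5292·4.5359 − 0.9444·2.9858 = +22.2603 (running +22.2603)
  i=2: 0.9444·4.2070 − -1.4641·4.5359 = +10.6141 (running +32.8744)
  i=3: -1.4641·1.7481 − -4.1629·4.2070 = +14.9537 (running +47.8281)
  i=4: -4.1629·-1.0879 − -4.3058·1.7481 = +12.0556 (running +59.8837)
  i=5: -4.3058·-4.3690 − -1.6048·-1.0879 = +17.0660 (running +76.9497)
  i=6: -1.6048·-3.6304 − 2.1554·-4.3690 = +15.2429 (running +92.1926)
  i=7: 2.1554·-1.1641 − 4.1000·-3.6304 = +12.3755 (running +104.5681)
  i=8: 4.1000·2.9858 − 5.5292·-1.1641 = +18.6786 (running +123.2467)
Area = |Σ|/2 = |123.2467|/2 = 61.6233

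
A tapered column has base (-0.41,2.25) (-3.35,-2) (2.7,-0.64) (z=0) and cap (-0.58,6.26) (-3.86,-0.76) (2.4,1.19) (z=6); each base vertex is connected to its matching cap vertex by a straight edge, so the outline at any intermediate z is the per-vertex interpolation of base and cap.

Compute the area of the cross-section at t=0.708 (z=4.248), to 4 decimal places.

Cross-section at t=0.708: each vertex is (1-t)·p0[i] + t·p1[i].
  v1: (1-0.708)·(-0.41,2.25) + 0.708·(-0.58,6.26) = (-0.5304,5.0891)
  v2: (1-0.708)·(-3.35,-2) + 0.708·(-3.86,-0.76) = (-3.7111,-1.1221)
  v3: (1-0.708)·(2.7,-0.64) + 0.708·(2.4,1.19) = (2.4876,0.6556)
Shoelace sum Σ(x_i·y_{i+1} − x_{i+1}·y_i):
  i=1: -0.5304·-1.1221 − -3.7111·5.0891 = +19.4811 (running +19.4811)
  i=2: -3.7111·0.6556 − 2.4876·-1.1221 = +0.3582 (running +19.8392)
  i=3: 2.4876·5.0891 − -0.5304·0.6556 = +13.0073 (running +32.8466)
Area = |Σ|/2 = |32.8466|/2 = 16.4233

Area at t=0.708: 16.4233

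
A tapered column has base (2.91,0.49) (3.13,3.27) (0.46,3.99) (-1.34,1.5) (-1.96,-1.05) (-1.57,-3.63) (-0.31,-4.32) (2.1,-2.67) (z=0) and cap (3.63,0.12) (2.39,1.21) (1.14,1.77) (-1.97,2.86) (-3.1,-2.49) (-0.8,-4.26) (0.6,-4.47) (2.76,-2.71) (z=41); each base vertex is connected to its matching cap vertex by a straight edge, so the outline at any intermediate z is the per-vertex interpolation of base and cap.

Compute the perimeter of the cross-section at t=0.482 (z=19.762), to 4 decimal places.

Perimeter at t=0.482: 20.5802

Cross-section at t=0.482: each vertex is (1-t)·p0[i] + t·p1[i].
  v1: (1-0.482)·(2.91,0.49) + 0.482·(3.63,0.12) = (3.2570,0.3117)
  v2: (1-0.482)·(3.13,3.27) + 0.482·(2.39,1.21) = (2.7733,2.2771)
  v3: (1-0.482)·(0.46,3.99) + 0.482·(1.14,1.77) = (0.7878,2.9200)
  v4: (1-0.482)·(-1.34,1.5) + 0.482·(-1.97,2.86) = (-1.6437,2.1555)
  v5: (1-0.482)·(-1.96,-1.05) + 0.482·(-3.1,-2.49) = (-2.5095,-1.7441)
  v6: (1-0.482)·(-1.57,-3.63) + 0.482·(-0.8,-4.26) = (-1.1989,-3.9337)
  v7: (1-0.482)·(-0.31,-4.32) + 0.482·(0.6,-4.47) = (0.1286,-4.3923)
  v8: (1-0.482)·(2.1,-2.67) + 0.482·(2.76,-2.71) = (2.4181,-2.6893)
Perimeter = Σ |v_{i+1} − v_i|:
  edge 1→2: √(-0.4837² + 1.9654²) = 2.0241 (running 2.0241)
  edge 2→3: √(-1.9856² + 0.6429²) = 2.0870 (running 4.1111)
  edge 3→4: √(-2.4314² + -0.7644²) = 2.5488 (running 6.6599)
  edge 4→5: √(-0.8658² + -3.8996²) = 3.9946 (running 10.6544)
  edge 5→6: √(1.3106² + -2.1896²) = 2.5519 (running 13.2063)
  edge 6→7: √(1.3275² + -0.4586²) = 1.4045 (running 14.6108)
  edge 7→8: √(2.2895² + 1.7030²) = 2.8534 (running 17.4642)
  edge 8→1: √(0.8389² + 3.0009²) = 3.1160 (running 20.5802)
Perimeter = 20.5802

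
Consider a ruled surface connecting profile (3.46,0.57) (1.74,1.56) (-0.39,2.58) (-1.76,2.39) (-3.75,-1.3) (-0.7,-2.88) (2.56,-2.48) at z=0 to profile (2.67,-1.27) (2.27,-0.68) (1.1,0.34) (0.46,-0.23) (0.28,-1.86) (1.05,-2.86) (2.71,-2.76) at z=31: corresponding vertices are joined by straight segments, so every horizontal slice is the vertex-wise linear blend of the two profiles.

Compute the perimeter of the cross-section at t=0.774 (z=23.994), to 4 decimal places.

Perimeter at t=0.774: 11.4040

Cross-section at t=0.774: each vertex is (1-t)·p0[i] + t·p1[i].
  v1: (1-0.774)·(3.46,0.57) + 0.774·(2.67,-1.27) = (2.8485,-0.8542)
  v2: (1-0.774)·(1.74,1.56) + 0.774·(2.27,-0.68) = (2.1502,-0.1738)
  v3: (1-0.774)·(-0.39,2.58) + 0.774·(1.1,0.34) = (0.7633,0.8462)
  v4: (1-0.774)·(-1.76,2.39) + 0.774·(0.46,-0.23) = (-0.0417,0.3621)
  v5: (1-0.774)·(-3.75,-1.3) + 0.774·(0.28,-1.86) = (-0.6308,-1.7334)
  v6: (1-0.774)·(-0.7,-2.88) + 0.774·(1.05,-2.86) = (0.6545,-2.8645)
  v7: (1-0.774)·(2.56,-2.48) + 0.774·(2.71,-2.76) = (2.6761,-2.6967)
Perimeter = Σ |v_{i+1} − v_i|:
  edge 1→2: √(-0.6983² + 0.6804²) = 0.9750 (running 0.9750)
  edge 2→3: √(-1.3870² + 1.0200²) = 1.7216 (running 2.6966)
  edge 3→4: √(-0.8050² + -0.4841²) = 0.9393 (running 3.6360)
  edge 4→5: √(-0.5891² + -2.0956²) = 2.1768 (running 5.8127)
  edge 5→6: √(1.2853² + -1.1311²) = 1.7121 (running 7.5248)
  edge 6→7: √(2.0216² + 0.1678²) = 2.0286 (running 9.5534)
  edge 7→1: √(0.1724² + 1.8426²) = 1.8506 (running 11.4040)
Perimeter = 11.4040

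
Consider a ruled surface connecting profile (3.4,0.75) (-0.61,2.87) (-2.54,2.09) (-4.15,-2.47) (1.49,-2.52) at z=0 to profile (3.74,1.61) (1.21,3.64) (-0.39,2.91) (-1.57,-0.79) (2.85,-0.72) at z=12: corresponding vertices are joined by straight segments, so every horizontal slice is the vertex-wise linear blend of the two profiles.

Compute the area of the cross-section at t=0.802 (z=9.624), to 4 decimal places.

Area at t=0.802: 18.1018

Cross-section at t=0.802: each vertex is (1-t)·p0[i] + t·p1[i].
  v1: (1-0.802)·(3.4,0.75) + 0.802·(3.74,1.61) = (3.6727,1.4397)
  v2: (1-0.802)·(-0.61,2.87) + 0.802·(1.21,3.64) = (0.8496,3.4875)
  v3: (1-0.802)·(-2.54,2.09) + 0.802·(-0.39,2.91) = (-0.8157,2.7476)
  v4: (1-0.802)·(-4.15,-2.47) + 0.802·(-1.57,-0.79) = (-2.0808,-1.1226)
  v5: (1-0.802)·(1.49,-2.52) + 0.802·(2.85,-0.72) = (2.5807,-1.0764)
Shoelace sum Σ(x_i·y_{i+1} − x_{i+1}·y_i):
  i=1: 3.6727·3.4875 − 0.8496·1.4397 = +11.5854 (running +11.5854)
  i=2: 0.8496·2.7476 − -0.8157·3.4875 = +5.1793 (running +16.7647)
  i=3: -0.8157·-1.1226 − -2.0808·2.7476 = +6.6331 (running +23.3978)
  i=4: -2.0808·-1.0764 − 2.5807·-1.1226 = +5.1370 (running +28.5348)
  i=5: 2.5807·1.4397 − 3.6727·-1.0764 = +7.6688 (running +36.2036)
Area = |Σ|/2 = |36.2036|/2 = 18.1018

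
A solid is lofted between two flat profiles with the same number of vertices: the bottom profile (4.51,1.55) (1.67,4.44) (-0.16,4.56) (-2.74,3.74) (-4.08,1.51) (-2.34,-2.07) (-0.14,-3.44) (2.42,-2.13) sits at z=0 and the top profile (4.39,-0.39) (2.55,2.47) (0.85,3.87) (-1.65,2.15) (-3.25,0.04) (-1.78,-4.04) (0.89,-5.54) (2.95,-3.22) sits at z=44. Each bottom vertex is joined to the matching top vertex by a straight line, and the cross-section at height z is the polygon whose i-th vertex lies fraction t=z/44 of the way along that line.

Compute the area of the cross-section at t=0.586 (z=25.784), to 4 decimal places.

Cross-section at t=0.586: each vertex is (1-t)·p0[i] + t·p1[i].
  v1: (1-0.586)·(4.51,1.55) + 0.586·(4.39,-0.39) = (4.4397,0.4132)
  v2: (1-0.586)·(1.67,4.44) + 0.586·(2.55,2.47) = (2.1857,3.2856)
  v3: (1-0.586)·(-0.16,4.56) + 0.586·(0.85,3.87) = (0.4319,4.1557)
  v4: (1-0.586)·(-2.74,3.74) + 0.586·(-1.65,2.15) = (-2.1013,2.8083)
  v5: (1-0.586)·(-4.08,1.51) + 0.586·(-3.25,0.04) = (-3.5936,0.6486)
  v6: (1-0.586)·(-2.34,-2.07) + 0.586·(-1.78,-4.04) = (-2.0118,-3.2244)
  v7: (1-0.586)·(-0.14,-3.44) + 0.586·(0.89,-5.54) = (0.4636,-4.6706)
  v8: (1-0.586)·(2.42,-2.13) + 0.586·(2.95,-3.22) = (2.7306,-2.7687)
Shoelace sum Σ(x_i·y_{i+1} − x_{i+1}·y_i):
  i=1: 4.4397·3.2856 − 2.1857·0.4132 = +13.6839 (running +13.6839)
  i=2: 2.1857·4.1557 − 0.4319·3.2856 = +7.6640 (running +21.3479)
  i=3: 0.4319·2.8083 − -2.1013·4.1557 = +9.9449 (running +31.2928)
  i=4: -2.1013·0.6486 − -3.5936·2.8083 = +8.7290 (running +40.0218)
  i=5: -3.5936·-3.2244 − -2.0118·0.6486 = +12.8922 (running +52.9140)
  i=6: -2.0118·-4.6706 − 0.4636·-3.2244 = +10.8913 (running +63.8053)
  i=7: 0.4636·-2.7687 − 2.7306·-4.6706 = +11.4699 (running +75.2752)
  i=8: 2.7306·0.4132 − 4.4397·-2.7687 = +13.4205 (running +88.6957)
Area = |Σ|/2 = |88.6957|/2 = 44.3478

Area at t=0.586: 44.3478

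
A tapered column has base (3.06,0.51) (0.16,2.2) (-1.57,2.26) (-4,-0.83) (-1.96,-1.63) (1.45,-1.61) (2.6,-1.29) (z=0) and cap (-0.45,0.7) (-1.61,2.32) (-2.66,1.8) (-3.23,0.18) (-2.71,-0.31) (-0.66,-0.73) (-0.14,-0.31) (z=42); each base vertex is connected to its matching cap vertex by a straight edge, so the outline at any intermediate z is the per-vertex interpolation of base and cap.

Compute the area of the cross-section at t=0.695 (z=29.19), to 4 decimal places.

Area at t=0.695: 9.2546

Cross-section at t=0.695: each vertex is (1-t)·p0[i] + t·p1[i].
  v1: (1-0.695)·(3.06,0.51) + 0.695·(-0.45,0.7) = (0.6206,0.6421)
  v2: (1-0.695)·(0.16,2.2) + 0.695·(-1.61,2.32) = (-1.0701,2.2834)
  v3: (1-0.695)·(-1.57,2.26) + 0.695·(-2.66,1.8) = (-2.3276,1.9403)
  v4: (1-0.695)·(-4,-0.83) + 0.695·(-3.23,0.18) = (-3.4649,-0.1281)
  v5: (1-0.695)·(-1.96,-1.63) + 0.695·(-2.71,-0.31) = (-2.4813,-0.7126)
  v6: (1-0.695)·(1.45,-1.61) + 0.695·(-0.66,-0.73) = (-0.0164,-0.9984)
  v7: (1-0.695)·(2.6,-1.29) + 0.695·(-0.14,-0.31) = (0.6957,-0.6089)
Shoelace sum Σ(x_i·y_{i+1} − x_{i+1}·y_i):
  i=1: 0.6206·2.2834 − -1.0701·0.6421 = +2.1041 (running +2.1041)
  i=2: -1.0701·1.9403 − -2.3276·2.2834 = +3.2383 (running +5.3424)
  i=3: -2.3276·-0.1281 − -3.4649·1.9403 = +7.0209 (running +12.3633)
  i=4: -3.4649·-0.7126 − -2.4813·-0.1281 = +2.1513 (running +14.5146)
  i=5: -2.4813·-0.9984 − -0.0164·-0.7126 = +2.4656 (running +16.9801)
  i=6: -0.0164·-0.6089 − 0.6957·-0.9984 = +0.7046 (running +17.6847)
  i=7: 0.6957·0.6421 − 0.6206·-0.6089 = +0.8245 (running +18.5093)
Area = |Σ|/2 = |18.5093|/2 = 9.2546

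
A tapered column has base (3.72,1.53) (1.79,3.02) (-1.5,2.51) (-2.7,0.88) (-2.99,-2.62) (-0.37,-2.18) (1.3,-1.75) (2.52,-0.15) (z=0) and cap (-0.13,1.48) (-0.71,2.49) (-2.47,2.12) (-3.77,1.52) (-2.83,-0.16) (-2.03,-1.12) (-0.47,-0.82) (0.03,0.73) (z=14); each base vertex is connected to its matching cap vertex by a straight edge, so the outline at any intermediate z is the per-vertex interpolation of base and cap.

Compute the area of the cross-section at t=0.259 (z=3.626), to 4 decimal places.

Cross-section at t=0.259: each vertex is (1-t)·p0[i] + t·p1[i].
  v1: (1-0.259)·(3.72,1.53) + 0.259·(-0.13,1.48) = (2.7229,1.5170)
  v2: (1-0.259)·(1.79,3.02) + 0.259·(-0.71,2.49) = (1.1425,2.8827)
  v3: (1-0.259)·(-1.5,2.51) + 0.259·(-2.47,2.12) = (-1.7512,2.4090)
  v4: (1-0.259)·(-2.7,0.88) + 0.259·(-3.77,1.52) = (-2.9771,1.0458)
  v5: (1-0.259)·(-2.99,-2.62) + 0.259·(-2.83,-0.16) = (-2.9486,-1.9829)
  v6: (1-0.259)·(-0.37,-2.18) + 0.259·(-2.03,-1.12) = (-0.7999,-1.9055)
  v7: (1-0.259)·(1.3,-1.75) + 0.259·(-0.47,-0.82) = (0.8416,-1.5091)
  v8: (1-0.259)·(2.52,-0.15) + 0.259·(0.03,0.73) = (1.8751,0.0779)
Shoelace sum Σ(x_i·y_{i+1} − x_{i+1}·y_i):
  i=1: 2.7229·2.8827 − 1.1425·1.5170 = +6.1160 (running +6.1160)
  i=2: 1.1425·2.4090 − -1.7512·2.8827 = +7.8006 (running +13.9166)
  i=3: -1.7512·1.0458 − -2.9771·2.4090 = +5.3405 (running +19.2571)
  i=4: -2.9771·-1.9829 − -2.9486·1.0458 = +8.9867 (running +28.2438)
  i=5: -2.9486·-1.9055 − -0.7999·-1.9829 = +4.0322 (running +32.2760)
  i=6: -0.7999·-1.5091 − 0.8416·-1.9055 = +2.8108 (running +35.0868)
  i=7: 0.8416·0.0779 − 1.8751·-1.5091 = +2.8953 (running +37.9821)
  i=8: 1.8751·1.5170 − 2.7229·0.0779 = +2.6324 (running +40.6146)
Area = |Σ|/2 = |40.6146|/2 = 20.3073

Area at t=0.259: 20.3073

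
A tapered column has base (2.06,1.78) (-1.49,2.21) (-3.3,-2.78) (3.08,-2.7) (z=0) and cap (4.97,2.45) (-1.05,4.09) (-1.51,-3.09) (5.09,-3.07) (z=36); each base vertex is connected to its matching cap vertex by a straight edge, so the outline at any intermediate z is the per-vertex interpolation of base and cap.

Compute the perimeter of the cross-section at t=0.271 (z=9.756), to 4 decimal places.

Perimeter at t=0.271: 21.3187

Cross-section at t=0.271: each vertex is (1-t)·p0[i] + t·p1[i].
  v1: (1-0.271)·(2.06,1.78) + 0.271·(4.97,2.45) = (2.8486,1.9616)
  v2: (1-0.271)·(-1.49,2.21) + 0.271·(-1.05,4.09) = (-1.3708,2.7195)
  v3: (1-0.271)·(-3.3,-2.78) + 0.271·(-1.51,-3.09) = (-2.8149,-2.8640)
  v4: (1-0.271)·(3.08,-2.7) + 0.271·(5.09,-3.07) = (3.6247,-2.8003)
Perimeter = Σ |v_{i+1} − v_i|:
  edge 1→2: √(-4.2194² + 0.7579²) = 4.2869 (running 4.2869)
  edge 2→3: √(-1.4441² + -5.5835²) = 5.7672 (running 10.0541)
  edge 3→4: √(6.4396² + 0.0637²) = 6.4399 (running 16.4941)
  edge 4→1: √(-0.7761² + 4.7618²) = 4.8247 (running 21.3187)
Perimeter = 21.3187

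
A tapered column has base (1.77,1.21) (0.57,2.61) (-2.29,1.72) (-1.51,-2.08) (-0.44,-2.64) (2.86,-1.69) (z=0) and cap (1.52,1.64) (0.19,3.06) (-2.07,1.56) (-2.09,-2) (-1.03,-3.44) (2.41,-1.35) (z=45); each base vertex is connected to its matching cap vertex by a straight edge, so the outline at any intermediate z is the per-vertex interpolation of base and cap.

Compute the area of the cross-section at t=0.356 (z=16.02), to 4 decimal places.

Cross-section at t=0.356: each vertex is (1-t)·p0[i] + t·p1[i].
  v1: (1-0.356)·(1.77,1.21) + 0.356·(1.52,1.64) = (1.6810,1.3631)
  v2: (1-0.356)·(0.57,2.61) + 0.356·(0.19,3.06) = (0.4347,2.7702)
  v3: (1-0.356)·(-2.29,1.72) + 0.356·(-2.07,1.56) = (-2.2117,1.6630)
  v4: (1-0.356)·(-1.51,-2.08) + 0.356·(-2.09,-2) = (-1.7165,-2.0515)
  v5: (1-0.356)·(-0.44,-2.64) + 0.356·(-1.03,-3.44) = (-0.6500,-2.9248)
  v6: (1-0.356)·(2.86,-1.69) + 0.356·(2.41,-1.35) = (2.6998,-1.5690)
Shoelace sum Σ(x_i·y_{i+1} − x_{i+1}·y_i):
  i=1: 1.6810·2.7702 − 0.4347·1.3631 = +4.0641 (running +4.0641)
  i=2: 0.4347·1.6630 − -2.2117·2.7702 = +6.8498 (running +10.9139)
  i=3: -2.2117·-2.0515 − -1.7165·1.6630 = +7.3919 (running +18.3058)
  i=4: -1.7165·-2.9248 − -0.6500·-2.0515 = +3.6868 (running +21.9926)
  i=5: -0.6500·-1.5690 − 2.6998·-2.9248 = +8.9163 (running +30.9088)
  i=6: 2.6998·1.3631 − 1.6810·-1.5690 = +6.3175 (running +37.2263)
Area = |Σ|/2 = |37.2263|/2 = 18.6131

Area at t=0.356: 18.6131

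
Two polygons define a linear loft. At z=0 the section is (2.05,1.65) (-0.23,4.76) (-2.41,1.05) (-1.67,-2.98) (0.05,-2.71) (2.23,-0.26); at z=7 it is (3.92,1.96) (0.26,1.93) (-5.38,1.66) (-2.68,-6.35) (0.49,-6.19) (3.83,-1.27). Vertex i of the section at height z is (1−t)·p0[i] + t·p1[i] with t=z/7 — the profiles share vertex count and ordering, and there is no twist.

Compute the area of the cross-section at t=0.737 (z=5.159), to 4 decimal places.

Area at t=0.737: 46.1994

Cross-section at t=0.737: each vertex is (1-t)·p0[i] + t·p1[i].
  v1: (1-0.737)·(2.05,1.65) + 0.737·(3.92,1.96) = (3.4282,1.8785)
  v2: (1-0.737)·(-0.23,4.76) + 0.737·(0.26,1.93) = (0.1311,2.6743)
  v3: (1-0.737)·(-2.41,1.05) + 0.737·(-5.38,1.66) = (-4.5989,1.4996)
  v4: (1-0.737)·(-1.67,-2.98) + 0.737·(-2.68,-6.35) = (-2.4144,-5.4637)
  v5: (1-0.737)·(0.05,-2.71) + 0.737·(0.49,-6.19) = (0.3743,-5.2748)
  v6: (1-0.737)·(2.23,-0.26) + 0.737·(3.83,-1.27) = (3.4092,-1.0044)
Shoelace sum Σ(x_i·y_{i+1} − x_{i+1}·y_i):
  i=1: 3.4282·2.6743 − 0.1311·1.8785 = +8.9217 (running +8.9217)
  i=2: 0.1311·1.4996 − -4.5989·2.6743 = +12.4954 (running +21.4171)
  i=3: -4.5989·-5.4637 − -2.4144·1.4996 = +28.7474 (running +50.1645)
  i=4: -2.4144·-5.2748 − 0.3743·-5.4637 = +14.7802 (running +64.9447)
  i=5: 0.3743·-1.0044 − 3.4092·-5.2748 = +17.6068 (running +82.5514)
  i=6: 3.4092·1.8785 − 3.4282·-1.0044 = +9.8473 (running +92.3987)
Area = |Σ|/2 = |92.3987|/2 = 46.1994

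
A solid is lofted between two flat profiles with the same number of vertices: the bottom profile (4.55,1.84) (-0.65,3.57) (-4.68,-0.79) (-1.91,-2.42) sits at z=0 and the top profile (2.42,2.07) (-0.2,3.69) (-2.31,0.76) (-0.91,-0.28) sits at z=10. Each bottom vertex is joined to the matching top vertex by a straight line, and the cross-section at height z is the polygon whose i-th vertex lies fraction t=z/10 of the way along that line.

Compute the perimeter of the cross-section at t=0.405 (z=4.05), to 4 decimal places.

Cross-section at t=0.405: each vertex is (1-t)·p0[i] + t·p1[i].
  v1: (1-0.405)·(4.55,1.84) + 0.405·(2.42,2.07) = (3.6873,1.9331)
  v2: (1-0.405)·(-0.65,3.57) + 0.405·(-0.2,3.69) = (-0.4677,3.6186)
  v3: (1-0.405)·(-4.68,-0.79) + 0.405·(-2.31,0.76) = (-3.7201,-0.1623)
  v4: (1-0.405)·(-1.91,-2.42) + 0.405·(-0.91,-0.28) = (-1.5050,-1.5533)
Perimeter = Σ |v_{i+1} − v_i|:
  edge 1→2: √(-4.1551² + 1.6854²) = 4.4839 (running 4.4839)
  edge 2→3: √(-3.2524² + -3.7809²) = 4.9873 (running 9.4712)
  edge 3→4: √(2.2151² + -1.3910²) = 2.6157 (running 12.0869)
  edge 4→1: √(5.1923² + 3.4864²) = 6.2543 (running 18.3412)
Perimeter = 18.3412

Perimeter at t=0.405: 18.3412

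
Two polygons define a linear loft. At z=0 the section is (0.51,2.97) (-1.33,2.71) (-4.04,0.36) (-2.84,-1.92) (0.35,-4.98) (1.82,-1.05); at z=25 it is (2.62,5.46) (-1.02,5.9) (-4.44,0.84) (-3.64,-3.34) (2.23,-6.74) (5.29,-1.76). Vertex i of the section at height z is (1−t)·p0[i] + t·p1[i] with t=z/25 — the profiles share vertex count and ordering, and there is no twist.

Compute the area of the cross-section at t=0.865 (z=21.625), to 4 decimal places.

Cross-section at t=0.865: each vertex is (1-t)·p0[i] + t·p1[i].
  v1: (1-0.865)·(0.51,2.97) + 0.865·(2.62,5.46) = (2.3352,5.1239)
  v2: (1-0.865)·(-1.33,2.71) + 0.865·(-1.02,5.9) = (-1.0618,5.4694)
  v3: (1-0.865)·(-4.04,0.36) + 0.865·(-4.44,0.84) = (-4.3860,0.7752)
  v4: (1-0.865)·(-2.84,-1.92) + 0.865·(-3.64,-3.34) = (-3.5320,-3.1483)
  v5: (1-0.865)·(0.35,-4.98) + 0.865·(2.23,-6.74) = (1.9762,-6.5024)
  v6: (1-0.865)·(1.82,-1.05) + 0.865·(5.29,-1.76) = (4.8216,-1.6642)
Shoelace sum Σ(x_i·y_{i+1} − x_{i+1}·y_i):
  i=1: 2.3352·5.4694 − -1.0618·5.1239 = +18.2125 (running +18.2125)
  i=2: -1.0618·0.7752 − -4.3860·5.4694 = +23.1654 (running +41.3779)
  i=3: -4.3860·-3.1483 − -3.5320·0.7752 = +16.5465 (running +57.9244)
  i=4: -3.5320·-6.5024 − 1.9762·-3.1483 = +29.1881 (running +87.1125)
  i=5: 1.9762·-1.6642 − 4.8216·-6.5024 = +28.0630 (running +115.1755)
  i=6: 4.8216·5.1239 − 2.3352·-1.6642 = +28.5909 (running +143.7664)
Area = |Σ|/2 = |143.7664|/2 = 71.8832

Area at t=0.865: 71.8832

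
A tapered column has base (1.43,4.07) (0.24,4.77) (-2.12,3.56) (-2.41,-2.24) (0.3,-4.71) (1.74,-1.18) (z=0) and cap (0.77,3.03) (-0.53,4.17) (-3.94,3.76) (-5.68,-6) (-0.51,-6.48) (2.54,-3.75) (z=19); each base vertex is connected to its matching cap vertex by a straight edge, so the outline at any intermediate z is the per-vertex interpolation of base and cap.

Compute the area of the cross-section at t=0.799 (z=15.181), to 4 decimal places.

Area at t=0.799: 55.8567

Cross-section at t=0.799: each vertex is (1-t)·p0[i] + t·p1[i].
  v1: (1-0.799)·(1.43,4.07) + 0.799·(0.77,3.03) = (0.9027,3.2390)
  v2: (1-0.799)·(0.24,4.77) + 0.799·(-0.53,4.17) = (-0.3752,4.2906)
  v3: (1-0.799)·(-2.12,3.56) + 0.799·(-3.94,3.76) = (-3.5742,3.7198)
  v4: (1-0.799)·(-2.41,-2.24) + 0.799·(-5.68,-6) = (-5.0227,-5.2442)
  v5: (1-0.799)·(0.3,-4.71) + 0.799·(-0.51,-6.48) = (-0.3472,-6.1242)
  v6: (1-0.799)·(1.74,-1.18) + 0.799·(2.54,-3.75) = (2.3792,-3.2334)
Shoelace sum Σ(x_i·y_{i+1} − x_{i+1}·y_i):
  i=1: 0.9027·4.2906 − -0.3752·3.2390 = +5.0883 (running +5.0883)
  i=2: -0.3752·3.7198 − -3.5742·4.2906 = +13.9396 (running +19.0279)
  i=3: -3.5742·-5.2442 − -5.0227·3.7198 = +37.4274 (running +56.4553)
  i=4: -5.0227·-6.1242 − -0.3472·-5.2442 = +28.9396 (running +85.3949)
  i=5: -0.3472·-3.2334 − 2.3792·-6.1242 = +15.6934 (running +101.0883)
  i=6: 2.3792·3.2390 − 0.9027·-3.2334 = +10.6250 (running +111.7133)
Area = |Σ|/2 = |111.7133|/2 = 55.8567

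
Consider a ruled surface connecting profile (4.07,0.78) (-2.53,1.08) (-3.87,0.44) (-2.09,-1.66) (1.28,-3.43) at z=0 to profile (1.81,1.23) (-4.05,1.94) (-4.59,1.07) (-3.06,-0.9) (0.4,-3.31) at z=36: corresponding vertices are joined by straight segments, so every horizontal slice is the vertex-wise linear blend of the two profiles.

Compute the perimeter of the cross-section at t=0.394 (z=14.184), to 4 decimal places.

Cross-section at t=0.394: each vertex is (1-t)·p0[i] + t·p1[i].
  v1: (1-0.394)·(4.07,0.78) + 0.394·(1.81,1.23) = (3.1796,0.9573)
  v2: (1-0.394)·(-2.53,1.08) + 0.394·(-4.05,1.94) = (-3.1289,1.4188)
  v3: (1-0.394)·(-3.87,0.44) + 0.394·(-4.59,1.07) = (-4.1537,0.6882)
  v4: (1-0.394)·(-2.09,-1.66) + 0.394·(-3.06,-0.9) = (-2.4722,-1.3606)
  v5: (1-0.394)·(1.28,-3.43) + 0.394·(0.4,-3.31) = (0.9333,-3.3827)
Perimeter = Σ |v_{i+1} − v_i|:
  edge 1→2: √(-6.3084² + 0.4615²) = 6.3253 (running 6.3253)
  edge 2→3: √(-1.0248² + -0.7306²) = 1.2586 (running 7.5839)
  edge 3→4: √(1.6815² + -2.0488²) = 2.6505 (running 10.2343)
  edge 4→5: √(3.4055² + -2.0222²) = 3.9606 (running 14.1949)
  edge 5→1: √(2.2463² + 4.3400²) = 4.8869 (running 19.0818)
Perimeter = 19.0818

Perimeter at t=0.394: 19.0818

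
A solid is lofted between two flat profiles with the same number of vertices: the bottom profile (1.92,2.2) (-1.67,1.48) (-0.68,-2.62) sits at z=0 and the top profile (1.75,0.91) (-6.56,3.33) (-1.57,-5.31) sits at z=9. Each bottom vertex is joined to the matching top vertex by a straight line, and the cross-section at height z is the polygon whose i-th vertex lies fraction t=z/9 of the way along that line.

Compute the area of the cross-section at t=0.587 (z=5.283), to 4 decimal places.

Area at t=0.587: 19.6402

Cross-section at t=0.587: each vertex is (1-t)·p0[i] + t·p1[i].
  v1: (1-0.587)·(1.92,2.2) + 0.587·(1.75,0.91) = (1.8202,1.4428)
  v2: (1-0.587)·(-1.67,1.48) + 0.587·(-6.56,3.33) = (-4.5404,2.5659)
  v3: (1-0.587)·(-0.68,-2.62) + 0.587·(-1.57,-5.31) = (-1.2024,-4.1990)
Shoelace sum Σ(x_i·y_{i+1} − x_{i+1}·y_i):
  i=1: 1.8202·2.5659 − -4.5404·1.4428 = +11.2214 (running +11.2214)
  i=2: -4.5404·-4.1990 − -1.2024·2.5659 = +22.1508 (running +33.3721)
  i=3: -1.2024·1.4428 − 1.8202·-4.1990 = +5.9083 (running +39.2804)
Area = |Σ|/2 = |39.2804|/2 = 19.6402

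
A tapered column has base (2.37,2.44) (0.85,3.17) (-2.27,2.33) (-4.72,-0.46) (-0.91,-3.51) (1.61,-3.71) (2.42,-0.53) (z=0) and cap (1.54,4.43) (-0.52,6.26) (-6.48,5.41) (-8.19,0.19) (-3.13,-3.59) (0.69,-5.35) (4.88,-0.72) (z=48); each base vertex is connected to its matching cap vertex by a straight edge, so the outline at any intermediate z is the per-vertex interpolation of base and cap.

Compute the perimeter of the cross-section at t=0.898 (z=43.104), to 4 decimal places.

Perimeter at t=0.898: 35.5228

Cross-section at t=0.898: each vertex is (1-t)·p0[i] + t·p1[i].
  v1: (1-0.898)·(2.37,2.44) + 0.898·(1.54,4.43) = (1.6247,4.2270)
  v2: (1-0.898)·(0.85,3.17) + 0.898·(-0.52,6.26) = (-0.3803,5.9448)
  v3: (1-0.898)·(-2.27,2.33) + 0.898·(-6.48,5.41) = (-6.0506,5.0958)
  v4: (1-0.898)·(-4.72,-0.46) + 0.898·(-8.19,0.19) = (-7.8361,0.1237)
  v5: (1-0.898)·(-0.91,-3.51) + 0.898·(-3.13,-3.59) = (-2.9036,-3.5818)
  v6: (1-0.898)·(1.61,-3.71) + 0.898·(0.69,-5.35) = (0.7838,-5.1827)
  v7: (1-0.898)·(2.42,-0.53) + 0.898·(4.88,-0.72) = (4.6291,-0.7006)
Perimeter = Σ |v_{i+1} − v_i|:
  edge 1→2: √(-2.0049² + 1.7178²) = 2.6402 (running 2.6402)
  edge 2→3: √(-5.6703² + -0.8490²) = 5.7335 (running 8.3737)
  edge 3→4: √(-1.7855² + -4.9721²) = 5.2830 (running 13.6567)
  edge 4→5: √(4.9325² + -3.7055²) = 6.1693 (running 19.8260)
  edge 5→6: √(3.6874² + -1.6009²) = 4.0199 (running 23.8459)
  edge 6→7: √(3.8452² + 4.4821²) = 5.9055 (running 29.7515)
  edge 7→1: √(-3.0044² + 4.9276²) = 5.7713 (running 35.5228)
Perimeter = 35.5228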